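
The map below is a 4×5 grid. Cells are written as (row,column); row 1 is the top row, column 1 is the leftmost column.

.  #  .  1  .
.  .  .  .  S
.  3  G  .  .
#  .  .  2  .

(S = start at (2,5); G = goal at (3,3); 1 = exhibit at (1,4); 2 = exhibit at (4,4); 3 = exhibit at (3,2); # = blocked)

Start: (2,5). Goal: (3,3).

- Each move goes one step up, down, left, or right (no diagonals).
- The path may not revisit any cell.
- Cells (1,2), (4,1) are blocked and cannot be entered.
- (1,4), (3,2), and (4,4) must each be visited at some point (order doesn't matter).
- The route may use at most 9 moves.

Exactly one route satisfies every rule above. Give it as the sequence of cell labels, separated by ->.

(2,5) -> (1,5) -> (1,4) -> (2,4) -> (3,4) -> (4,4) -> (4,3) -> (4,2) -> (3,2) -> (3,3)

Any route must reach (1,4), (3,2), and (4,4) and still end at (3,3) within 9 moves, so the order of the required stops is forced.
Route from (2,5): up 1 to (1,5), left 1 to (1,4), down 3 to (4,4), left 2 to (4,2), up 1 to (3,2), right 1 to (3,3) — 9 moves in all.
Check: all required cells visited; 9 ≤ 9 moves.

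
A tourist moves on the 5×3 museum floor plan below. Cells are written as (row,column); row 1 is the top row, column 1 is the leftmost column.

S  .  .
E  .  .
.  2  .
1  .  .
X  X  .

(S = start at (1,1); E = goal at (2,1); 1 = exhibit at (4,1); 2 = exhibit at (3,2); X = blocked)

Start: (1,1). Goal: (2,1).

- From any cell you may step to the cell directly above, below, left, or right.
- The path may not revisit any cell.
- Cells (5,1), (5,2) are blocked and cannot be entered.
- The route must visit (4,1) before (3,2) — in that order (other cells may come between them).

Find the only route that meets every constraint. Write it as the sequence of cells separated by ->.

(1,1) -> (1,2) -> (1,3) -> (2,3) -> (3,3) -> (4,3) -> (4,2) -> (4,1) -> (3,1) -> (3,2) -> (2,2) -> (2,1)

The waypoints must appear in the order (4,1), (3,2), with no cell reused.
Route from (1,1): 2× right (reaching (1,3)), 3× down (reaching (4,3)), 2× left (reaching (4,1)), up to (3,1), right to (3,2), up to (2,2), left to (2,1) — 11 moves in all.
Check: order respected (1 at step 7, 2 at step 9).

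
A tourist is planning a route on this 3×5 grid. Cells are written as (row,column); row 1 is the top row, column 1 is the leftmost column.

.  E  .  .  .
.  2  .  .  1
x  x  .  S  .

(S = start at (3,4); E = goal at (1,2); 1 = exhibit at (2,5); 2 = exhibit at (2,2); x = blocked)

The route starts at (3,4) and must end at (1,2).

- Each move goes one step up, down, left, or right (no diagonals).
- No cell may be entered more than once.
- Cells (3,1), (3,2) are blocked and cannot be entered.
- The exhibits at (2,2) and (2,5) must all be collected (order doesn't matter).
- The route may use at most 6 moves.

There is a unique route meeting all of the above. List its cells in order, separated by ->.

(3,4) -> (3,5) -> (2,5) -> (2,4) -> (2,3) -> (2,2) -> (1,2)

The 6-move cap with required stops at (2,2), (2,5) leaves no slack for detours.
Route from (3,4): right 1 to (3,5), up 1 to (2,5), left 3 to (2,2), up 1 to (1,2) — 6 moves in all.
Check: all required cells visited; 6 ≤ 6 moves.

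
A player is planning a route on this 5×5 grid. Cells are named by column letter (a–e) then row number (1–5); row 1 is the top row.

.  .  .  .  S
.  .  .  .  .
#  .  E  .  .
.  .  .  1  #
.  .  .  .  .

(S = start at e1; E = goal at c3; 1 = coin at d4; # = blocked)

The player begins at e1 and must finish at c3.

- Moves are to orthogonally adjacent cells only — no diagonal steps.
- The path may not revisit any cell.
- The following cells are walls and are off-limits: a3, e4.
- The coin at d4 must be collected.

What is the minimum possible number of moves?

Any route passes through d4 somewhere between e1 and c3. Summing Manhattan distances along the two legs (e1 → d4 → c3) gives a lower bound of 4 + 2 = 6 moves.
A route of 6 moves achieves this: e1 → e2 → e3 → d3 → d4 → c4 → c3.
Since 6 matches the lower bound, it is optimal.

6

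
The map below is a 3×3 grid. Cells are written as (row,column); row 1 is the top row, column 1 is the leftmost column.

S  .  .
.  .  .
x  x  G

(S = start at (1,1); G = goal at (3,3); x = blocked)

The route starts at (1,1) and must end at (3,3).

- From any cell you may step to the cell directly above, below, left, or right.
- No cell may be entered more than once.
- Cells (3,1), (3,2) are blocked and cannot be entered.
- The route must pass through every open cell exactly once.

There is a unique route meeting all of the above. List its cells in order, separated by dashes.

Need to visit all 7 open cells exactly once, starting at (1,1) and ending at (3,3).
Cell (1,3) has only two open neighbours ((2,3) and (1,2)), so the path must pass straight through it: one of those is the cell it's entered from and the other is where it exits.
Route from (1,1): down to (2,1), right to (2,2), up to (1,2), right to (1,3), 2× down (reaching (3,3)) — 6 moves in all.
Check: all 7 open cells covered.

(1,1) - (2,1) - (2,2) - (1,2) - (1,3) - (2,3) - (3,3)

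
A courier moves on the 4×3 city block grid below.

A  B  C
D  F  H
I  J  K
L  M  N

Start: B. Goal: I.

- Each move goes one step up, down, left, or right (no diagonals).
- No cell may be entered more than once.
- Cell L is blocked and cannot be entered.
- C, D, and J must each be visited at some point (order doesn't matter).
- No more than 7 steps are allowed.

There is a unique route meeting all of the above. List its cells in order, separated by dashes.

B - C - H - K - J - F - D - I

The 7-move cap with required stops at C, D, J leaves no slack for detours.
Route from B: right 1 to C, down 2 to K, left 1 to J, up 1 to F, left 1 to D, down 1 to I — 7 moves in all.
Check: all required cells visited; 7 ≤ 7 moves.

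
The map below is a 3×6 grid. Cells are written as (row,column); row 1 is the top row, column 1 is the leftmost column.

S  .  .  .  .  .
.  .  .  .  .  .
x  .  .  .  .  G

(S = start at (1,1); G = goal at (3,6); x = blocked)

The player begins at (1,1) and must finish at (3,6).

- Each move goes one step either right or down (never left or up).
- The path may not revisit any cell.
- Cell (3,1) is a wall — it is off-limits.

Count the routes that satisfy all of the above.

A right/down-only route from (1,1) to (3,6) makes exactly 2 down-moves and 5 right-moves in some order.
With no other constraints that would be C(7,2) = 21 routes.
Subtract routes through each blocked cell (inclusion–exclusion for overlaps): − through (3,1): 1 → 20.
That gives 20 routes.

20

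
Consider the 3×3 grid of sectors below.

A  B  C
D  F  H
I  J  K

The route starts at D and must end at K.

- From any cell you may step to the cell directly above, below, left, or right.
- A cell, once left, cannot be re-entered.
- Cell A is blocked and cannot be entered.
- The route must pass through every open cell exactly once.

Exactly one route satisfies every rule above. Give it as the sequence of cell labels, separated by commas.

Need to visit all 8 open cells exactly once, starting at D and ending at K.
Route from D: down to I, right to J, 2× up (reaching B), right to C, 2× down (reaching K) — 7 moves in all.
Check: all 8 open cells covered.

D, I, J, F, B, C, H, K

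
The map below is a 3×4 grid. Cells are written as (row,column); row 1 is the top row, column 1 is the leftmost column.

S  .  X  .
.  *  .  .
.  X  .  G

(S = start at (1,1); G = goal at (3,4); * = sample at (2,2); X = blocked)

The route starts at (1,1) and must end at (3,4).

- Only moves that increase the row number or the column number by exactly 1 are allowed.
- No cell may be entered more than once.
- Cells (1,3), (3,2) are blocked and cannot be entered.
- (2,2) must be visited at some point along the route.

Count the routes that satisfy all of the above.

A right/down-only route from (1,1) to (3,4) makes exactly 2 down-moves and 3 right-moves in some order.
With no other constraints that would be C(5,2) = 10 routes.
Split at (2,2) and multiply the segment counts (each segment already excludes blocked cells): (1,1)→(2,2): 2; (2,2)→(3,4): 2; product = 4.
That gives 4 routes.

4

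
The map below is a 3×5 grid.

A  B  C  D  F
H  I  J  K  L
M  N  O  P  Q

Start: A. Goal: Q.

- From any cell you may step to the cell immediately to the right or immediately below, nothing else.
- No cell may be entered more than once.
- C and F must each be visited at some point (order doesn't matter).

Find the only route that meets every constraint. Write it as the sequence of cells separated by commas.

A, B, C, D, F, L, Q

Moves only go right or down, so the column and row indices never decrease.
Route from A: 4× right (reaching F), 2× down (reaching Q) — 6 moves in all.
Check: all required cells visited.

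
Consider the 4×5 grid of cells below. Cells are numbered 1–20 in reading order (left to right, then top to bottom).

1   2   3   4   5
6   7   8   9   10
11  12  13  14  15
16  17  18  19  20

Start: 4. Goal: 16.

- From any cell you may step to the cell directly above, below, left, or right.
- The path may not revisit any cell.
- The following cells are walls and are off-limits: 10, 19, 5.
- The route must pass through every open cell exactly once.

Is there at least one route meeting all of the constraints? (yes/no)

Cell 20 has only one open neighbour but is neither the start nor the goal, so a Hamiltonian route would have to both enter and leave it through the same neighbour — impossible without revisiting.

no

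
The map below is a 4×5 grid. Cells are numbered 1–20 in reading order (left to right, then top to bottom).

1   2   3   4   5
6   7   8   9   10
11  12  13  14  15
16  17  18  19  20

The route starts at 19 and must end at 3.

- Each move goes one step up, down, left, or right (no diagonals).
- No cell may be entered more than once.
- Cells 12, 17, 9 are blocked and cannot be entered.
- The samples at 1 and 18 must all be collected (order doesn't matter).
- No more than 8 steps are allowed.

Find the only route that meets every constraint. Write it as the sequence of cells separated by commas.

The budget equals the shortest possible length, so every move has to be on a shortest route through the required cells.
Route from 19: left to 18, 2× up (reaching 8), 2× left (reaching 6), up to 1, 2× right (reaching 3) — 8 moves in all.
Check: all required cells visited; 8 ≤ 8 moves.

19, 18, 13, 8, 7, 6, 1, 2, 3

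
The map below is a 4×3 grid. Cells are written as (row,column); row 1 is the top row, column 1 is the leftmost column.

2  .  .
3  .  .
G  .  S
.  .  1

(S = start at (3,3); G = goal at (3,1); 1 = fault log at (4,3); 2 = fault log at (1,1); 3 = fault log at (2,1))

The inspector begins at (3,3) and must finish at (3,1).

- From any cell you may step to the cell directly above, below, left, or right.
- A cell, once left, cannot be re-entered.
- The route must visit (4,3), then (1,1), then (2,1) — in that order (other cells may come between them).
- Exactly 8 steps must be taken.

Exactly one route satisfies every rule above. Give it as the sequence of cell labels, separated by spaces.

(3,3) (4,3) (4,2) (3,2) (2,2) (1,2) (1,1) (2,1) (3,1)

The waypoints must appear in the order (4,3), (1,1), (2,1), with no cell reused.
Route from (3,3): down to (4,3), left to (4,2), 3× up (reaching (1,2)), left to (1,1), 2× down (reaching (3,1)) — 8 moves in all.
Check: order respected (1 at step 1, 2 at step 6, 3 at step 7); 8 moves as required.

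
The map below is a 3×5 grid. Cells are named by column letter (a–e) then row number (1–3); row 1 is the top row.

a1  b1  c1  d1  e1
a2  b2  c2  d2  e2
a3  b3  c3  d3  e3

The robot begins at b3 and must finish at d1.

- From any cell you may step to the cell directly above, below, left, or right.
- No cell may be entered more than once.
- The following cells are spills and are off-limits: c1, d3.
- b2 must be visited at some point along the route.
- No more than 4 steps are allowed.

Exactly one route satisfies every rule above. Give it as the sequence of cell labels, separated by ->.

The 4-move cap with required stops at b2 leaves no slack for detours.
Route from b3: up to b2, 2× right (reaching d2), up to d1 — 4 moves in all.
Check: all required cells visited; 4 ≤ 4 moves.

b3 -> b2 -> c2 -> d2 -> d1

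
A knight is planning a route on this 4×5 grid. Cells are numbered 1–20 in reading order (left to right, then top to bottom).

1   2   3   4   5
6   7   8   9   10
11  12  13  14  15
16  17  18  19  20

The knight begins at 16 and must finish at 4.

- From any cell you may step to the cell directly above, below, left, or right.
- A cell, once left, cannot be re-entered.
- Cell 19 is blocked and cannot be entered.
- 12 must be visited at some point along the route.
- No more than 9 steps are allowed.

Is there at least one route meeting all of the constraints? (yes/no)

One route that works: 16 → 11 → 12 → 7 → 2 → 3 → 4.

yes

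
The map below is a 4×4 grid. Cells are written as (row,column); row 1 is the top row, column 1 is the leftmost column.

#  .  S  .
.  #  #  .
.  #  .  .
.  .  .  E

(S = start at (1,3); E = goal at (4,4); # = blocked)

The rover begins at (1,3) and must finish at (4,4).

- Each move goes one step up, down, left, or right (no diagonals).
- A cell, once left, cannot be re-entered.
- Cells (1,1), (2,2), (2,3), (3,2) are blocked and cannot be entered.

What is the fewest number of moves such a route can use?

4

The Manhattan distance from (1,3) to (4,4) is |1−4| + |3−4| = 4, so at least 4 moves are needed.
A route of 4 moves achieves this: (1,3) → (1,4) → (2,4) → (3,4) → (4,4).
Since 4 matches the lower bound, it is optimal.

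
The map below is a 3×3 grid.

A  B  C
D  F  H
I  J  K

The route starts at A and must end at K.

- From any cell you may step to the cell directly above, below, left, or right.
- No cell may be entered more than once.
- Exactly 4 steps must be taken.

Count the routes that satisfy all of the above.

6

Need simple routes of exactly 4 moves from A to K (Manhattan distance 4, so 0 moves are spent on a detour and 0 undoing it).
Enumerating: A D I J K | A D F J K | A D F H K | A B F J K | A B F H K | A B C H K.
That gives 6 routes.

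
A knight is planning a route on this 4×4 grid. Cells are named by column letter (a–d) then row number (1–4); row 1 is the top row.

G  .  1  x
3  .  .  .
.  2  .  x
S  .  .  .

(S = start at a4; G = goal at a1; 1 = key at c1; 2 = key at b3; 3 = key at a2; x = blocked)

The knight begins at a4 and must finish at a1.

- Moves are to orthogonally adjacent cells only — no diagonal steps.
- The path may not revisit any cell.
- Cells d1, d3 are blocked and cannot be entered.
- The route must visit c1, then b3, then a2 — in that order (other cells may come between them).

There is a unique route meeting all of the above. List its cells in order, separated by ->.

The waypoints must appear in the order c1, b3, a2, with no cell reused.
Route from a4: 2× right (reaching c4), 3× up (reaching c1), left to b1, 2× down (reaching b3), left to a3, 2× up (reaching a1) — 11 moves in all.
Check: order respected (1 at step 5, 2 at step 8, 3 at step 10).

a4 -> b4 -> c4 -> c3 -> c2 -> c1 -> b1 -> b2 -> b3 -> a3 -> a2 -> a1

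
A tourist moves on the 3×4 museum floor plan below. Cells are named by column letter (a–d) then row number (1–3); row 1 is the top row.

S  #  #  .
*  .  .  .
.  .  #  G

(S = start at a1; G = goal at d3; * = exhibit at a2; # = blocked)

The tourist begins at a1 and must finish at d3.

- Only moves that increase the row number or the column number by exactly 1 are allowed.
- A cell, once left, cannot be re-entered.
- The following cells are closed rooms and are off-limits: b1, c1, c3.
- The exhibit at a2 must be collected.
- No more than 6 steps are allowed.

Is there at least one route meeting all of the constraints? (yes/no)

yes

One route that works: a1 → a2 → b2 → c2 → d2 → d3.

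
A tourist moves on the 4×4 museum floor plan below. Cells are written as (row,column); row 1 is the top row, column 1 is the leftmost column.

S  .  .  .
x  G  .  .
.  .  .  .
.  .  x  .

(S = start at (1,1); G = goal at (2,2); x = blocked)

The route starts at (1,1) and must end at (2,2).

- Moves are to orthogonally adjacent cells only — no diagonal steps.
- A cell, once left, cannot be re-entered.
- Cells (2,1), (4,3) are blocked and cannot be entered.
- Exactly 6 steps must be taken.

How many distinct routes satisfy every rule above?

2

Need simple routes of exactly 6 moves from (1,1) to (2,2) (Manhattan distance 2, so 2 moves are spent on a detour and 2 undoing it).
Enumerating: (1,1) (1,2) (1,3) (2,3) (3,3) (3,2) (2,2) | (1,1) (1,2) (1,3) (1,4) (2,4) (2,3) (2,2).
That gives 2 routes.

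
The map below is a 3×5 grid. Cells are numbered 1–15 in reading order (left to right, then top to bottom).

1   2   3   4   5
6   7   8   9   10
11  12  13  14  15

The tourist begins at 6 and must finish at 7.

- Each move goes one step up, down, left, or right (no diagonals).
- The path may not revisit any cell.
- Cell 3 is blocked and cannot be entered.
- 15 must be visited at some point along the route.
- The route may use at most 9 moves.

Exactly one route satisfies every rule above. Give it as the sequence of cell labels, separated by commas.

Any route must reach 15 and still end at 7 within 9 moves, so the order of the required stops is forced.
Route from 6: down to 11, 4× right (reaching 15), up to 10, 3× left (reaching 7) — 9 moves in all.
Check: all required cells visited; 9 ≤ 9 moves.

6, 11, 12, 13, 14, 15, 10, 9, 8, 7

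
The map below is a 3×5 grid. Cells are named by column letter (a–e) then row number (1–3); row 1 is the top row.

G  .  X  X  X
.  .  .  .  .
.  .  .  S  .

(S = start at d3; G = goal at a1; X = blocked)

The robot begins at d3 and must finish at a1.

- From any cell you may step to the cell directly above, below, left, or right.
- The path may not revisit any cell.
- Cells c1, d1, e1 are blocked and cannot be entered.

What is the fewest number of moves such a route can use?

5

The Manhattan distance from d3 to a1 is |3−1| + |4−1| = 5, so at least 5 moves are needed.
A route of 5 moves achieves this: d3 → d2 → c2 → b2 → b1 → a1.
Since 5 matches the lower bound, it is optimal.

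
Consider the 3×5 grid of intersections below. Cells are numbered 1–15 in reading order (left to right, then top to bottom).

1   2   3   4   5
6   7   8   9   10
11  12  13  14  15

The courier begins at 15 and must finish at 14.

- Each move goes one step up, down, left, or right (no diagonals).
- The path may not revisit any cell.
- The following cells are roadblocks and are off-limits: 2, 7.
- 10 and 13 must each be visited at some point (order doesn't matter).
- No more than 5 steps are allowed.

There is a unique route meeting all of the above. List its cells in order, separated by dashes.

Any route must reach 10 and 13 and still end at 14 within 5 moves, so the order of the required stops is forced.
Route from 15: up 1 to 10, left 2 to 8, down 1 to 13, right 1 to 14 — 5 moves in all.
Check: all required cells visited; 5 ≤ 5 moves.

15 - 10 - 9 - 8 - 13 - 14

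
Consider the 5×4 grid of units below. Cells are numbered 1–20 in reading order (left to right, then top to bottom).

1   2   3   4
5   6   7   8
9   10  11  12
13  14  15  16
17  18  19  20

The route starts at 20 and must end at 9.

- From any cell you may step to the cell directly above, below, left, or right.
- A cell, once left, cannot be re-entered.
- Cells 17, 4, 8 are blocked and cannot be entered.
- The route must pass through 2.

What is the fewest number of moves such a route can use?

Any route passes through 2 somewhere between 20 and 9. Summing Manhattan distances along the two legs (20 → 2 → 9) gives a lower bound of 6 + 3 = 9 moves.
A route of 9 moves achieves this: 20 → 16 → 12 → 11 → 7 → 3 → 2 → 6 → 10 → 9.
Since 9 matches the lower bound, it is optimal.

9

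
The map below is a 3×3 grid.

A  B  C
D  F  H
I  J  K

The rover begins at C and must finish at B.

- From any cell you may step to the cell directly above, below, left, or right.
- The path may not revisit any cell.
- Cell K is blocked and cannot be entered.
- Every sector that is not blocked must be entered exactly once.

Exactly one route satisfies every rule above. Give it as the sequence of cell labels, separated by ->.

C -> H -> F -> J -> I -> D -> A -> B

Need to visit all 8 open cells exactly once, starting at C and ending at B.
Cell A has only two open neighbours (D and B), so the path must pass straight through it: one of those is the cell it's entered from and the other is where it exits.
Route from C: down 1 to H, left 1 to F, down 1 to J, left 1 to I, up 2 to A, right 1 to B — 7 moves in all.
Check: all 8 open cells covered.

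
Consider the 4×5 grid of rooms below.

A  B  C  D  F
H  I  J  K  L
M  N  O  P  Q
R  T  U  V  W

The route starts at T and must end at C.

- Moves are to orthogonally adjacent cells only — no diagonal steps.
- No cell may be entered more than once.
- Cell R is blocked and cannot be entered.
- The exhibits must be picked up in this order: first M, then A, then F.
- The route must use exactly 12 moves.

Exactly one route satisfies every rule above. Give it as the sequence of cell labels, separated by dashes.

The waypoints must appear in the order M, A, F, with no cell reused.
Route from T: up 1 to N, left 1 to M, up 2 to A, right 1 to B, down 1 to I, right 3 to L, up 1 to F, left 2 to C — 12 moves in all.
Check: order respected (M at step 2, A at step 4, F at step 10); 12 moves as required.

T - N - M - H - A - B - I - J - K - L - F - D - C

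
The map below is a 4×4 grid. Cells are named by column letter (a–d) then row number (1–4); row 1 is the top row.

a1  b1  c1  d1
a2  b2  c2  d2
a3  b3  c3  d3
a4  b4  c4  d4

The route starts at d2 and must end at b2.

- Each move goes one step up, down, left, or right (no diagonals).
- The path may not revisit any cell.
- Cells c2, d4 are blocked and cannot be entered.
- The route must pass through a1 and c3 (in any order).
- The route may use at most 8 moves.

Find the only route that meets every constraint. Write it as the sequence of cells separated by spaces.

d2 d3 c3 b3 a3 a2 a1 b1 b2

Any route must reach a1 and c3 and still end at b2 within 8 moves, so the order of the required stops is forced.
Route from d2: down 1 to d3, left 3 to a3, up 2 to a1, right 1 to b1, down 1 to b2 — 8 moves in all.
Check: all required cells visited; 8 ≤ 8 moves.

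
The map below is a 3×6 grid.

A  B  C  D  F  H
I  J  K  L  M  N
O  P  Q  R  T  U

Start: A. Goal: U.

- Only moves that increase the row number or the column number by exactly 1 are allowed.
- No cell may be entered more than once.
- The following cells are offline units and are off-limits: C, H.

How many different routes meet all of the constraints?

11

A right/down-only route from A to U makes exactly 2 down-moves and 5 right-moves in some order.
With no other constraints that would be C(7,2) = 21 routes.
Subtract routes through each blocked cell (inclusion–exclusion for overlaps): − through C: 10 − through H: 1 + through C&H: 1 → 11.
That gives 11 routes.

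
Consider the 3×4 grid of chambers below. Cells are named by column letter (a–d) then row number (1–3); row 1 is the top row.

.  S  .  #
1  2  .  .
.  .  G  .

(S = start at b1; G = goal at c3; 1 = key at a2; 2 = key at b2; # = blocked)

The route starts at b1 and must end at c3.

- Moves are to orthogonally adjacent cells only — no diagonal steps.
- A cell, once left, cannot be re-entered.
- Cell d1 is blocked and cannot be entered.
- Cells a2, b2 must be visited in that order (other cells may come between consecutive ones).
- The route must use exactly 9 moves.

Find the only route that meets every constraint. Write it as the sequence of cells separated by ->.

b1 -> a1 -> a2 -> a3 -> b3 -> b2 -> c2 -> d2 -> d3 -> c3

The waypoints must appear in the order a2, b2, with no cell reused.
Route from b1: left 1 to a1, down 2 to a3, right 1 to b3, up 1 to b2, right 2 to d2, down 1 to d3, left 1 to c3 — 9 moves in all.
Check: order respected (1 at step 2, 2 at step 5); 9 moves as required.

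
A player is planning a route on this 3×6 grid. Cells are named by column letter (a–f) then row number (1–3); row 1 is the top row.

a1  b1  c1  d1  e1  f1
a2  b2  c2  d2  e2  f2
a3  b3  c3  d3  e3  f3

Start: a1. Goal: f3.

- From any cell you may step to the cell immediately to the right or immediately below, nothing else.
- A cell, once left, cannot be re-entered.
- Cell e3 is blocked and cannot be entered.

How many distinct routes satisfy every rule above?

6

A right/down-only route from a1 to f3 makes exactly 2 down-moves and 5 right-moves in some order.
With no other constraints that would be C(7,2) = 21 routes.
Subtract routes through each blocked cell (inclusion–exclusion for overlaps): − through e3: 15 → 6.
That gives 6 routes.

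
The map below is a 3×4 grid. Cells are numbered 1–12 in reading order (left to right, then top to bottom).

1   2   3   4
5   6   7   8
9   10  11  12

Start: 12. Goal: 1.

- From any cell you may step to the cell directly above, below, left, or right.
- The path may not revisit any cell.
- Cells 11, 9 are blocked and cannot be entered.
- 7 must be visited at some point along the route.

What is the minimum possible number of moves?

5

Any route passes through 7 somewhere between 12 and 1. Summing Manhattan distances along the two legs (12 → 7 → 1) gives a lower bound of 2 + 3 = 5 moves.
A route of 5 moves achieves this: 12 → 8 → 7 → 3 → 2 → 1.
Since 5 matches the lower bound, it is optimal.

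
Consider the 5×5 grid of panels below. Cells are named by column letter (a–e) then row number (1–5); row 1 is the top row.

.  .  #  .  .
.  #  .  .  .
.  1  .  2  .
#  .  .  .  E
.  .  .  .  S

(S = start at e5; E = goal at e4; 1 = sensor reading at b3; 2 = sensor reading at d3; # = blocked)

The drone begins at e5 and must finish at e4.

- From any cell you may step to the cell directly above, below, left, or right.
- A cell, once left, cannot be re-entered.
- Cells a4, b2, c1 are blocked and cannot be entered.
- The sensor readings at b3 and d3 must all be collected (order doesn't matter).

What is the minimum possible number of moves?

9

Any route passes through b3 and d3 in some order between e5 and e4. Summing Manhattan distances along each leg and taking the cheapest ordering (e5 → b3 → d3 → e4) gives a lower bound of 5 + 2 + 2 = 9 moves.
A route of 9 moves achieves this: e5 → d5 → d4 → c4 → b4 → b3 → c3 → d3 → e3 → e4.
Since 9 matches the lower bound, it is optimal.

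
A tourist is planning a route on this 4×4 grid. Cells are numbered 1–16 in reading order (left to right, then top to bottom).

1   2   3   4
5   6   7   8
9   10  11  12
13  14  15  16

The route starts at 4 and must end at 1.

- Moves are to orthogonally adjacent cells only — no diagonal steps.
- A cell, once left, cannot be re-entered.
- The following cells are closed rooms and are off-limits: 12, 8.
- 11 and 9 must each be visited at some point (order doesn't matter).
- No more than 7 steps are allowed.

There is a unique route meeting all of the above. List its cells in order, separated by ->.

4 -> 3 -> 7 -> 11 -> 10 -> 9 -> 5 -> 1

The budget equals the shortest possible length, so every move has to be on a shortest route through the required cells.
Route from 4: left to 3, 2× down (reaching 11), 2× left (reaching 9), 2× up (reaching 1) — 7 moves in all.
Check: all required cells visited; 7 ≤ 7 moves.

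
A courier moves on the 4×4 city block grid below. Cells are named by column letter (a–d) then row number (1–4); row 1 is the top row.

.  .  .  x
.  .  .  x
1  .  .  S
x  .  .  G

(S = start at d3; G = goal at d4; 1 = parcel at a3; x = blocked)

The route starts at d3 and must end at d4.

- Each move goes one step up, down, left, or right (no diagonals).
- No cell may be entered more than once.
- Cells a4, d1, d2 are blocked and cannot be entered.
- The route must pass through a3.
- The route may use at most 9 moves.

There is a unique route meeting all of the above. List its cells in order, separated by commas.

d3, c3, c2, b2, a2, a3, b3, b4, c4, d4

The budget equals the shortest possible length, so every move has to be on a shortest route through the required cells.
Route from d3: left to c3, up to c2, 2× left (reaching a2), down to a3, right to b3, down to b4, 2× right (reaching d4) — 9 moves in all.
Check: all required cells visited; 9 ≤ 9 moves.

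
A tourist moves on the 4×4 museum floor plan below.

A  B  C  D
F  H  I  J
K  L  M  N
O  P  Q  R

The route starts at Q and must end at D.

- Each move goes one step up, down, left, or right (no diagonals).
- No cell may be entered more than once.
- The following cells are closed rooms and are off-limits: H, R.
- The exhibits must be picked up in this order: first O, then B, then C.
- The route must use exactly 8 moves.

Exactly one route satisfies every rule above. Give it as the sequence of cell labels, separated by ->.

Q -> P -> O -> K -> F -> A -> B -> C -> D

The waypoints must appear in the order O, B, C, with no cell reused.
Route from Q: 2× left (reaching O), 3× up (reaching A), 3× right (reaching D) — 8 moves in all.
Check: order respected (O at step 2, B at step 6, C at step 7); 8 moves as required.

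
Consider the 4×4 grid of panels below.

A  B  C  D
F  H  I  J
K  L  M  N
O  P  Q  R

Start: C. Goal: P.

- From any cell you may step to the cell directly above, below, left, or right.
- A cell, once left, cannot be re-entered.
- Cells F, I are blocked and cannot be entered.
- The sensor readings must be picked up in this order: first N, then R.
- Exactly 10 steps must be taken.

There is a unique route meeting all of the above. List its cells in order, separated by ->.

The waypoints must appear in the order N, R, with no cell reused.
Route from C: right to D, 3× down (reaching R), left to Q, up to M, 2× left (reaching K), down to O, right to P — 10 moves in all.
Check: order respected (N at step 3, R at step 4); 10 moves as required.

C -> D -> J -> N -> R -> Q -> M -> L -> K -> O -> P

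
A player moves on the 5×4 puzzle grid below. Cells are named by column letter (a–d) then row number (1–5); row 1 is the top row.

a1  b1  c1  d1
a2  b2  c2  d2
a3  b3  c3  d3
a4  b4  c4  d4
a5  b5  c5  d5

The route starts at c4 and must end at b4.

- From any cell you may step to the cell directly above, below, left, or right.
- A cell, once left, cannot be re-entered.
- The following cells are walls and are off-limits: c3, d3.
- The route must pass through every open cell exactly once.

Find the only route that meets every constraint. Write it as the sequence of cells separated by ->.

c4 -> d4 -> d5 -> c5 -> b5 -> a5 -> a4 -> a3 -> a2 -> a1 -> b1 -> c1 -> d1 -> d2 -> c2 -> b2 -> b3 -> b4

Need to visit all 18 open cells exactly once, starting at c4 and ending at b4.
Cell d1 has only two open neighbours (d2 and c1), so the path must pass straight through it: one of those is the cell it's entered from and the other is where it exits.
Route from c4: right 1 to d4, down 1 to d5, left 3 to a5, up 4 to a1, right 3 to d1, down 1 to d2, left 2 to b2, down 2 to b4 — 17 moves in all.
Check: all 18 open cells covered.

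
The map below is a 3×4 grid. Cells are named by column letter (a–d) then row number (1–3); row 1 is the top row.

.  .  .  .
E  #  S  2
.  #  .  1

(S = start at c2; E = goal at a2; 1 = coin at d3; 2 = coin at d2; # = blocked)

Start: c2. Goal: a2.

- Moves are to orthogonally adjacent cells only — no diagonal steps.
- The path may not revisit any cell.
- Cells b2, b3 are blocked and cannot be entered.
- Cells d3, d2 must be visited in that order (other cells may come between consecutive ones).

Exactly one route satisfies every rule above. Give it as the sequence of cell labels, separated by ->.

c2 -> c3 -> d3 -> d2 -> d1 -> c1 -> b1 -> a1 -> a2

The waypoints must appear in the order d3, d2, with no cell reused.
Route from c2: down 1 to c3, right 1 to d3, up 2 to d1, left 3 to a1, down 1 to a2 — 8 moves in all.
Check: order respected (1 at step 2, 2 at step 3).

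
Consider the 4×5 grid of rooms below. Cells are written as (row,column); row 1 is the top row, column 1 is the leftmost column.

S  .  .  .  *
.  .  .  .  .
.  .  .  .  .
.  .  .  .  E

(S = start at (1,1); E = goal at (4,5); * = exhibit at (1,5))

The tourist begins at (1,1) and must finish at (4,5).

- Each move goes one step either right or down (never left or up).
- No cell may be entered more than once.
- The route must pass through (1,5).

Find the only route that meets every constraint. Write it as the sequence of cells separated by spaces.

(1,1) (1,2) (1,3) (1,4) (1,5) (2,5) (3,5) (4,5)

Moves only go right or down, so the column and row indices never decrease.
Route from (1,1): 4× right (reaching (1,5)), 3× down (reaching (4,5)) — 7 moves in all.
Check: all required cells visited.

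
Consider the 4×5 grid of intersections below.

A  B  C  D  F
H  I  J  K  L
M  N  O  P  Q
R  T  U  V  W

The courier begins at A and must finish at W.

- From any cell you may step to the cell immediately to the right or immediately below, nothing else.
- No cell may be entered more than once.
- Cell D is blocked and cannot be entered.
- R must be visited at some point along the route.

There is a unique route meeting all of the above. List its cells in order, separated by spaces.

Moves only go right or down, so the column and row indices never decrease.
Route from A: down 3 to R, right 4 to W — 7 moves in all.
Check: all required cells visited.

A H M R T U V W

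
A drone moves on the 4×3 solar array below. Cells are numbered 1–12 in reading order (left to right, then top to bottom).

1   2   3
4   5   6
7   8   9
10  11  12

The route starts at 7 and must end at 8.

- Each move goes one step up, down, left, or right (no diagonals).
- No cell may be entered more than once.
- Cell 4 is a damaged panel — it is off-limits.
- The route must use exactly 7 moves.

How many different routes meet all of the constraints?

1

Need simple routes of exactly 7 moves from 7 to 8 (Manhattan distance 1, so 3 moves are spent on a detour and 3 undoing it).
Enumerating: 7 10 11 12 9 6 5 8.
That gives 1 route.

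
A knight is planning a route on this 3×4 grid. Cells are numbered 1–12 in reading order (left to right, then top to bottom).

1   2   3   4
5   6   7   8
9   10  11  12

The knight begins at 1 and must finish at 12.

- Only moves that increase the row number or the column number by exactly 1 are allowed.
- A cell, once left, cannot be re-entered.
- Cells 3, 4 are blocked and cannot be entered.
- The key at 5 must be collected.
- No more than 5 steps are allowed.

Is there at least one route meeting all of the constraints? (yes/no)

yes

One route that works: 1 → 5 → 9 → 10 → 11 → 12.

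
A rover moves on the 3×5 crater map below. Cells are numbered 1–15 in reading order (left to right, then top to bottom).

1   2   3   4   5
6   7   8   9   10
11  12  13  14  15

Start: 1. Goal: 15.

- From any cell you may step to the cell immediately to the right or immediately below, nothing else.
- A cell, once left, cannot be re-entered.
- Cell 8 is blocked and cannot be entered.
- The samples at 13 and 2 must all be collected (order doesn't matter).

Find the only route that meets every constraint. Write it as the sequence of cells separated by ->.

1 -> 2 -> 7 -> 12 -> 13 -> 14 -> 15

Moves only go right or down, so the column and row indices never decrease.
Route from 1: right 1 to 2, down 2 to 12, right 3 to 15 — 6 moves in all.
Check: all required cells visited.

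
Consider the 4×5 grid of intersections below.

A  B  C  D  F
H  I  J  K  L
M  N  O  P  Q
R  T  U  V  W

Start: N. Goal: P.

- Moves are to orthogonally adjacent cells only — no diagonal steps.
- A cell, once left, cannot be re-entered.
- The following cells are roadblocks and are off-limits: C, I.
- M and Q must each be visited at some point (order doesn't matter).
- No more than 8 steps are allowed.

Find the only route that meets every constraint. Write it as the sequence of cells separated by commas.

Any route must reach M and Q and still end at P within 8 moves, so the order of the required stops is forced.
Route from N: left to M, down to R, 4× right (reaching W), up to Q, left to P — 8 moves in all.
Check: all required cells visited; 8 ≤ 8 moves.

N, M, R, T, U, V, W, Q, P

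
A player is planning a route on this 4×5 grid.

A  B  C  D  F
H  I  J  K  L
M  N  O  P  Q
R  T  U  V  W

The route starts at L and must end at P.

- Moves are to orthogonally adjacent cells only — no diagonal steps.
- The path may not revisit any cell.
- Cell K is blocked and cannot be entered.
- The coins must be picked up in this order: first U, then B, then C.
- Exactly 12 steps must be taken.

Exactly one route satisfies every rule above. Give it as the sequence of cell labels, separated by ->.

The waypoints must appear in the order U, B, C, with no cell reused.
Route from L: 2× down (reaching W), 3× left (reaching T), 3× up (reaching B), right to C, 2× down (reaching O), right to P — 12 moves in all.
Check: order respected (U at step 4, B at step 8, C at step 9); 12 moves as required.

L -> Q -> W -> V -> U -> T -> N -> I -> B -> C -> J -> O -> P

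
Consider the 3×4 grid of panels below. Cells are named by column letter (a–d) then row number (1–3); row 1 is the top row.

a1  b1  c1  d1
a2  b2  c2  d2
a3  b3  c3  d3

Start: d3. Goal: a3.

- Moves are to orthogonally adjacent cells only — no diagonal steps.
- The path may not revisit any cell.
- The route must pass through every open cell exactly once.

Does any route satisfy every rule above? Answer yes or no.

One route that works: d3 → d2 → d1 → c1 → c2 → c3 → b3 → b2 → b1 → a1 → a2 → a3.

yes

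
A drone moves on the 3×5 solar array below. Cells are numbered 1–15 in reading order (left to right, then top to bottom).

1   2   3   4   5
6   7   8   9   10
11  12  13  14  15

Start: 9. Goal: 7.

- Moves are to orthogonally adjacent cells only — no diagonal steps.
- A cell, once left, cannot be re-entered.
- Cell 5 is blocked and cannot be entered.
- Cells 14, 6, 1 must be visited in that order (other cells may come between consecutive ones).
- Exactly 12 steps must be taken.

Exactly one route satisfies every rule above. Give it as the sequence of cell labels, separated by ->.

9 -> 10 -> 15 -> 14 -> 13 -> 12 -> 11 -> 6 -> 1 -> 2 -> 3 -> 8 -> 7

The waypoints must appear in the order 14, 6, 1, with no cell reused.
Route from 9: right to 10, down to 15, 4× left (reaching 11), 2× up (reaching 1), 2× right (reaching 3), down to 8, left to 7 — 12 moves in all.
Check: order respected (14 at step 3, 6 at step 7, 1 at step 8); 12 moves as required.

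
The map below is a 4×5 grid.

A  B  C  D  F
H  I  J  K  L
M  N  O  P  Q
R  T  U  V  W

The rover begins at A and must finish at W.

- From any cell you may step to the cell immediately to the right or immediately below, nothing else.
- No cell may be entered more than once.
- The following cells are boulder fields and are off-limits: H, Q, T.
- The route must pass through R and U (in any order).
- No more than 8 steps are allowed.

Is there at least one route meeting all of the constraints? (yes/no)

Right/down moves force the required cells to be taken in the order R, U. Every right/down route from A to R runs into a blocked cell, so that leg cannot be completed.

no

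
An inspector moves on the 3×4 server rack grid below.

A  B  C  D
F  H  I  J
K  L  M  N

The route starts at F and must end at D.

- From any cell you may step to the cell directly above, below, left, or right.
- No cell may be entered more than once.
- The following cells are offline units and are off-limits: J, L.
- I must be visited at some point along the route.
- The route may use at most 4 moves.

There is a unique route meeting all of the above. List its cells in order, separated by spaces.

F H I C D

Any route must reach I and still end at D within 4 moves, so the order of the required stops is forced.
Route from F: right 2 to I, up 1 to C, right 1 to D — 4 moves in all.
Check: all required cells visited; 4 ≤ 4 moves.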